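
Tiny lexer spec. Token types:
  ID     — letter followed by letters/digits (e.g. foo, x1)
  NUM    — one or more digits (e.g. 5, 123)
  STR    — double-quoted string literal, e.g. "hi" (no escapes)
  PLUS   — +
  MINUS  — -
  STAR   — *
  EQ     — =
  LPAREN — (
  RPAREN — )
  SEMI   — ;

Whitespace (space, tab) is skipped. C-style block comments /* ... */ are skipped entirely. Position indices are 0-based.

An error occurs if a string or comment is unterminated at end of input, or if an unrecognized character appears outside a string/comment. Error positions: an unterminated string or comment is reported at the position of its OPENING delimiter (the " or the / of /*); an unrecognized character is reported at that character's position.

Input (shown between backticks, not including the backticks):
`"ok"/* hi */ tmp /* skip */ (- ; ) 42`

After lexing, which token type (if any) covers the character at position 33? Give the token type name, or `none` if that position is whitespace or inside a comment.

Answer: RPAREN

Derivation:
pos=0: enter STRING mode
pos=0: emit STR "ok" (now at pos=4)
pos=4: enter COMMENT mode (saw '/*')
exit COMMENT mode (now at pos=12)
pos=13: emit ID 'tmp' (now at pos=16)
pos=17: enter COMMENT mode (saw '/*')
exit COMMENT mode (now at pos=27)
pos=28: emit LPAREN '('
pos=29: emit MINUS '-'
pos=31: emit SEMI ';'
pos=33: emit RPAREN ')'
pos=35: emit NUM '42' (now at pos=37)
DONE. 7 tokens: [STR, ID, LPAREN, MINUS, SEMI, RPAREN, NUM]
Position 33: char is ')' -> RPAREN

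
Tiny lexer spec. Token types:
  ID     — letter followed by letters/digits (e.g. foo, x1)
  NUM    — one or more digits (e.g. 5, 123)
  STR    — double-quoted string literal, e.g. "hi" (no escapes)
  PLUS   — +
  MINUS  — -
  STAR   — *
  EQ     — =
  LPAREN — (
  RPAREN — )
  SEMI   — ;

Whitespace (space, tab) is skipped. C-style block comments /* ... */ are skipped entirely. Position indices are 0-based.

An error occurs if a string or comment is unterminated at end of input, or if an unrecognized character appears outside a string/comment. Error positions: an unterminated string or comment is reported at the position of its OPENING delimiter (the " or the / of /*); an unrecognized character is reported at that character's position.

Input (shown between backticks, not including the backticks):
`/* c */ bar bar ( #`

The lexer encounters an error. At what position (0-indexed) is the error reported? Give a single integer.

Answer: 18

Derivation:
pos=0: enter COMMENT mode (saw '/*')
exit COMMENT mode (now at pos=7)
pos=8: emit ID 'bar' (now at pos=11)
pos=12: emit ID 'bar' (now at pos=15)
pos=16: emit LPAREN '('
pos=18: ERROR — unrecognized char '#'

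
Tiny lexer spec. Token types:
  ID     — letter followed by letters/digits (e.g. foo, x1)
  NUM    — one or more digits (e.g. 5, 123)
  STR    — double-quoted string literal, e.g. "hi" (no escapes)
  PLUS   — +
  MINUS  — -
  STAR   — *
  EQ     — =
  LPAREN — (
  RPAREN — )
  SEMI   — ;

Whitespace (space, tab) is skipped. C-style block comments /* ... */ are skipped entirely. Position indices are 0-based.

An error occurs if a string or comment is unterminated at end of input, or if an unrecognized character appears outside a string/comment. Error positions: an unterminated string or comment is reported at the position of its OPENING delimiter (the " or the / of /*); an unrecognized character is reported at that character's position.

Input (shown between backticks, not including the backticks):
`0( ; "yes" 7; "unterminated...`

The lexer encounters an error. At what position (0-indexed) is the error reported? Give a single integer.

pos=0: emit NUM '0' (now at pos=1)
pos=1: emit LPAREN '('
pos=3: emit SEMI ';'
pos=5: enter STRING mode
pos=5: emit STR "yes" (now at pos=10)
pos=11: emit NUM '7' (now at pos=12)
pos=12: emit SEMI ';'
pos=14: enter STRING mode
pos=14: ERROR — unterminated string

Answer: 14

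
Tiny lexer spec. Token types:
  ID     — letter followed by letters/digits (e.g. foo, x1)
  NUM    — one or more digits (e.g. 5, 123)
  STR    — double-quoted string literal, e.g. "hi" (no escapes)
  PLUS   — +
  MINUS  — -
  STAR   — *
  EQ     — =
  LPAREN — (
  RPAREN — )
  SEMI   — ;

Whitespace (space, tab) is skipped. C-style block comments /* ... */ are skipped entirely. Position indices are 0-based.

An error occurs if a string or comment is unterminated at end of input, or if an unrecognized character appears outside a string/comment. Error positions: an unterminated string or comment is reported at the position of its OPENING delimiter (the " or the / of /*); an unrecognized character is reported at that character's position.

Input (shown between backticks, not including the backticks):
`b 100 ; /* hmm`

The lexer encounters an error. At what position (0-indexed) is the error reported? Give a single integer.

Answer: 8

Derivation:
pos=0: emit ID 'b' (now at pos=1)
pos=2: emit NUM '100' (now at pos=5)
pos=6: emit SEMI ';'
pos=8: enter COMMENT mode (saw '/*')
pos=8: ERROR — unterminated comment (reached EOF)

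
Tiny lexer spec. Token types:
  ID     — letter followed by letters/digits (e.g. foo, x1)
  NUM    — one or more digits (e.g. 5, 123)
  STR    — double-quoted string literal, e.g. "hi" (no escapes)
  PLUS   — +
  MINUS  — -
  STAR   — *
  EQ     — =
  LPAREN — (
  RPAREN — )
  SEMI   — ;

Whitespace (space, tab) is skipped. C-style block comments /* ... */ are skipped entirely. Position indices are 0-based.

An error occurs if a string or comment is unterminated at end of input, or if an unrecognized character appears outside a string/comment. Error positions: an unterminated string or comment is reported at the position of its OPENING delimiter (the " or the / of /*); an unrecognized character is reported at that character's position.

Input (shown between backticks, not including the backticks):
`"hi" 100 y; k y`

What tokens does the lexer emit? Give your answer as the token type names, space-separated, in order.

pos=0: enter STRING mode
pos=0: emit STR "hi" (now at pos=4)
pos=5: emit NUM '100' (now at pos=8)
pos=9: emit ID 'y' (now at pos=10)
pos=10: emit SEMI ';'
pos=12: emit ID 'k' (now at pos=13)
pos=14: emit ID 'y' (now at pos=15)
DONE. 6 tokens: [STR, NUM, ID, SEMI, ID, ID]

Answer: STR NUM ID SEMI ID ID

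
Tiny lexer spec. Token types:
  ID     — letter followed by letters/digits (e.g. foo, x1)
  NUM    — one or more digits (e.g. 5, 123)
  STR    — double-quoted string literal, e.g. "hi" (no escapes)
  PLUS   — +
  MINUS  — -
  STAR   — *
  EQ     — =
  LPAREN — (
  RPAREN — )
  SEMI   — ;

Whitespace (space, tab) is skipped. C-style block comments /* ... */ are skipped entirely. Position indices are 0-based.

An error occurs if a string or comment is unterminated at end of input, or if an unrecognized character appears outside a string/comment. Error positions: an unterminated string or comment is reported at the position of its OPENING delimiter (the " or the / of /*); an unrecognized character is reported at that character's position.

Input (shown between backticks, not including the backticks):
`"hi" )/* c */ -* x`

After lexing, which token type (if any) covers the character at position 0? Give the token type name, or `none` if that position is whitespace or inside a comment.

Answer: STR

Derivation:
pos=0: enter STRING mode
pos=0: emit STR "hi" (now at pos=4)
pos=5: emit RPAREN ')'
pos=6: enter COMMENT mode (saw '/*')
exit COMMENT mode (now at pos=13)
pos=14: emit MINUS '-'
pos=15: emit STAR '*'
pos=17: emit ID 'x' (now at pos=18)
DONE. 5 tokens: [STR, RPAREN, MINUS, STAR, ID]
Position 0: char is '"' -> STR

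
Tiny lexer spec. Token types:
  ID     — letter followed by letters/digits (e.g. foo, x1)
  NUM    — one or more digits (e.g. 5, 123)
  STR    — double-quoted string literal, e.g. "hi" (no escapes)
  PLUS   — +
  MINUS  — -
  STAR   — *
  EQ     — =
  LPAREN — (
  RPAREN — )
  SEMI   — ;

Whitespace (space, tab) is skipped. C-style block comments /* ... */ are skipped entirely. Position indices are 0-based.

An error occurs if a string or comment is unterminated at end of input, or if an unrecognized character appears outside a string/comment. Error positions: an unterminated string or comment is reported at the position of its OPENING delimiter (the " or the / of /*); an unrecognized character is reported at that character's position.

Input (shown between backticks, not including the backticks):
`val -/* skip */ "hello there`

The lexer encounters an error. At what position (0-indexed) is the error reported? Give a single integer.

pos=0: emit ID 'val' (now at pos=3)
pos=4: emit MINUS '-'
pos=5: enter COMMENT mode (saw '/*')
exit COMMENT mode (now at pos=15)
pos=16: enter STRING mode
pos=16: ERROR — unterminated string

Answer: 16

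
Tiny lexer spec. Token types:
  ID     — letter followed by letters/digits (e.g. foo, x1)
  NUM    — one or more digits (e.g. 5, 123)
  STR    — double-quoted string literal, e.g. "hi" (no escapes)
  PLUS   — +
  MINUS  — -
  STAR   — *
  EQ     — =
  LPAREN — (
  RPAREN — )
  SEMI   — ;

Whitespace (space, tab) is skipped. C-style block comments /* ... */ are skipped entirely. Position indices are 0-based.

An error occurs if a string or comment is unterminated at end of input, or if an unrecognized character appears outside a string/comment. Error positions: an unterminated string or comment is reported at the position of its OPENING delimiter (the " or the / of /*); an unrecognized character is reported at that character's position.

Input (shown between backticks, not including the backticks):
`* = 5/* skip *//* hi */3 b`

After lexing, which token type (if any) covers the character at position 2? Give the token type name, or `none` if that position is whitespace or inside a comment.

Answer: EQ

Derivation:
pos=0: emit STAR '*'
pos=2: emit EQ '='
pos=4: emit NUM '5' (now at pos=5)
pos=5: enter COMMENT mode (saw '/*')
exit COMMENT mode (now at pos=15)
pos=15: enter COMMENT mode (saw '/*')
exit COMMENT mode (now at pos=23)
pos=23: emit NUM '3' (now at pos=24)
pos=25: emit ID 'b' (now at pos=26)
DONE. 5 tokens: [STAR, EQ, NUM, NUM, ID]
Position 2: char is '=' -> EQ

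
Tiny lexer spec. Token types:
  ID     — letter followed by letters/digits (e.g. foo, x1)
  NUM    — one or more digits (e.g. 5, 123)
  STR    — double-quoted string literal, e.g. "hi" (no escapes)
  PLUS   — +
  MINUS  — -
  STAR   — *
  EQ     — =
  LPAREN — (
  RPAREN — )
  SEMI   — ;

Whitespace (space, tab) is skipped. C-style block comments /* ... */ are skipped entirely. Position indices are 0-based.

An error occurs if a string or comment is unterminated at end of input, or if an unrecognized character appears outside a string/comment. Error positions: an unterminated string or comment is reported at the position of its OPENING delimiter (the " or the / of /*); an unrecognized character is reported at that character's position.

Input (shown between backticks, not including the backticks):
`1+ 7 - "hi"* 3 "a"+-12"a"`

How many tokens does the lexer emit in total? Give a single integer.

Answer: 12

Derivation:
pos=0: emit NUM '1' (now at pos=1)
pos=1: emit PLUS '+'
pos=3: emit NUM '7' (now at pos=4)
pos=5: emit MINUS '-'
pos=7: enter STRING mode
pos=7: emit STR "hi" (now at pos=11)
pos=11: emit STAR '*'
pos=13: emit NUM '3' (now at pos=14)
pos=15: enter STRING mode
pos=15: emit STR "a" (now at pos=18)
pos=18: emit PLUS '+'
pos=19: emit MINUS '-'
pos=20: emit NUM '12' (now at pos=22)
pos=22: enter STRING mode
pos=22: emit STR "a" (now at pos=25)
DONE. 12 tokens: [NUM, PLUS, NUM, MINUS, STR, STAR, NUM, STR, PLUS, MINUS, NUM, STR]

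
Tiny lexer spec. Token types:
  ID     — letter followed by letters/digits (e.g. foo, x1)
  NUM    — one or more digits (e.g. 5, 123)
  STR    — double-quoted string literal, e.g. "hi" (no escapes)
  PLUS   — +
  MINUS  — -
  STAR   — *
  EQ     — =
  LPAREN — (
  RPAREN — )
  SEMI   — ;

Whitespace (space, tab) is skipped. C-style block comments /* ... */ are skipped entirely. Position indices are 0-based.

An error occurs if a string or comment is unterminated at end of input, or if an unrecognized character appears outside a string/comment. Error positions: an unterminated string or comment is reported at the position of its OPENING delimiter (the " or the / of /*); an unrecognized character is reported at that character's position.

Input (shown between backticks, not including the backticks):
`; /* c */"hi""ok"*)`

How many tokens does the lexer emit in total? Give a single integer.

Answer: 5

Derivation:
pos=0: emit SEMI ';'
pos=2: enter COMMENT mode (saw '/*')
exit COMMENT mode (now at pos=9)
pos=9: enter STRING mode
pos=9: emit STR "hi" (now at pos=13)
pos=13: enter STRING mode
pos=13: emit STR "ok" (now at pos=17)
pos=17: emit STAR '*'
pos=18: emit RPAREN ')'
DONE. 5 tokens: [SEMI, STR, STR, STAR, RPAREN]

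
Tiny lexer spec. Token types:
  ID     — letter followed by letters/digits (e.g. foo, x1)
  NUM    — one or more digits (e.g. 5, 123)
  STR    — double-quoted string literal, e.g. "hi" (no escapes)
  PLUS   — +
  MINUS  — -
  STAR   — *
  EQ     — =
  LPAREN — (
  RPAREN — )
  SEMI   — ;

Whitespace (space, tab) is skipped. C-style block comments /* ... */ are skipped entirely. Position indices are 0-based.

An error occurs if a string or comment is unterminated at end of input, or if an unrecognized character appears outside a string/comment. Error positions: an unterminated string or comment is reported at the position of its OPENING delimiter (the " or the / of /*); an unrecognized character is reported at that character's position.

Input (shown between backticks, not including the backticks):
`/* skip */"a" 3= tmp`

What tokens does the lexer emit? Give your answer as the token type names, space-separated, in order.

pos=0: enter COMMENT mode (saw '/*')
exit COMMENT mode (now at pos=10)
pos=10: enter STRING mode
pos=10: emit STR "a" (now at pos=13)
pos=14: emit NUM '3' (now at pos=15)
pos=15: emit EQ '='
pos=17: emit ID 'tmp' (now at pos=20)
DONE. 4 tokens: [STR, NUM, EQ, ID]

Answer: STR NUM EQ ID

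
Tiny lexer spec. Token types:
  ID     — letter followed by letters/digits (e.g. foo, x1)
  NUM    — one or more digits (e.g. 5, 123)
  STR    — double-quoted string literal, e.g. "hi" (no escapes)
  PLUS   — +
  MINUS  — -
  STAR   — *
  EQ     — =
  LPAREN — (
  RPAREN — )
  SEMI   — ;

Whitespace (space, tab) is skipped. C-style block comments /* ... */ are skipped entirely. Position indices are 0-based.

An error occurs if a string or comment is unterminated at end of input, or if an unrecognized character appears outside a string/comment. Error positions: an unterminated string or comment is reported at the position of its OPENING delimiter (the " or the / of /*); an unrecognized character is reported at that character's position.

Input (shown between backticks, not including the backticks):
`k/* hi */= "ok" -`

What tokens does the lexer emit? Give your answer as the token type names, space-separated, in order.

Answer: ID EQ STR MINUS

Derivation:
pos=0: emit ID 'k' (now at pos=1)
pos=1: enter COMMENT mode (saw '/*')
exit COMMENT mode (now at pos=9)
pos=9: emit EQ '='
pos=11: enter STRING mode
pos=11: emit STR "ok" (now at pos=15)
pos=16: emit MINUS '-'
DONE. 4 tokens: [ID, EQ, STR, MINUS]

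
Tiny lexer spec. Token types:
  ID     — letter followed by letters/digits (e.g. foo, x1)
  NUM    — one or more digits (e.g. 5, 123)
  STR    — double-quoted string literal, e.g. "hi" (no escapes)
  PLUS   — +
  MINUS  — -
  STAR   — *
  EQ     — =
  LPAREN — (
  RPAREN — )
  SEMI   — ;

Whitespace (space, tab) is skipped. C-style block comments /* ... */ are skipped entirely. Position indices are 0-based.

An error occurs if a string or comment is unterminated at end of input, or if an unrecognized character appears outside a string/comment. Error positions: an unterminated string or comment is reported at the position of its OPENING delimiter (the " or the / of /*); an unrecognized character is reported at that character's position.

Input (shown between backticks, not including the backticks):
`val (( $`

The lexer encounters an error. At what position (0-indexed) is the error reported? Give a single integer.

pos=0: emit ID 'val' (now at pos=3)
pos=4: emit LPAREN '('
pos=5: emit LPAREN '('
pos=7: ERROR — unrecognized char '$'

Answer: 7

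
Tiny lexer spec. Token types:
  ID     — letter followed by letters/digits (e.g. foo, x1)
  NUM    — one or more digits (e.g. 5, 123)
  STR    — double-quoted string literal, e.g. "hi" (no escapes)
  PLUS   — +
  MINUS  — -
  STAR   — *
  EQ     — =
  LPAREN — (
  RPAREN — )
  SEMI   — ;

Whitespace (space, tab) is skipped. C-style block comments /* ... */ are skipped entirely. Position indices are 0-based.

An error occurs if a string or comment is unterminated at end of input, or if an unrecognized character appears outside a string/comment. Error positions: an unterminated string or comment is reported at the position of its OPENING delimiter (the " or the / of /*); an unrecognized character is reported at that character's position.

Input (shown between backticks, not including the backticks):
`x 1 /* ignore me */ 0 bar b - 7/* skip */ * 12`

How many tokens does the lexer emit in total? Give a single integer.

pos=0: emit ID 'x' (now at pos=1)
pos=2: emit NUM '1' (now at pos=3)
pos=4: enter COMMENT mode (saw '/*')
exit COMMENT mode (now at pos=19)
pos=20: emit NUM '0' (now at pos=21)
pos=22: emit ID 'bar' (now at pos=25)
pos=26: emit ID 'b' (now at pos=27)
pos=28: emit MINUS '-'
pos=30: emit NUM '7' (now at pos=31)
pos=31: enter COMMENT mode (saw '/*')
exit COMMENT mode (now at pos=41)
pos=42: emit STAR '*'
pos=44: emit NUM '12' (now at pos=46)
DONE. 9 tokens: [ID, NUM, NUM, ID, ID, MINUS, NUM, STAR, NUM]

Answer: 9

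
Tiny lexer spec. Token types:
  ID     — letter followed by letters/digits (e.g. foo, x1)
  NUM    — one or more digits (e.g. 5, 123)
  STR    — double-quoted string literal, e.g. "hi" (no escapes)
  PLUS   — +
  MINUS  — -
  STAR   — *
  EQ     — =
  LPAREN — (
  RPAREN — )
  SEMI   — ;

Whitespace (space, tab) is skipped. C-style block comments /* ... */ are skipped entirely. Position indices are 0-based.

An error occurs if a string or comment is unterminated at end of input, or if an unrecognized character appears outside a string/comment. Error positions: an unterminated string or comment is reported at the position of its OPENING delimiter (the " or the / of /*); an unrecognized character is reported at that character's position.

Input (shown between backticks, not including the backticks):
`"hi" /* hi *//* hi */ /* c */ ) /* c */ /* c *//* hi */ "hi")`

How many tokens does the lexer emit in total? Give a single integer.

pos=0: enter STRING mode
pos=0: emit STR "hi" (now at pos=4)
pos=5: enter COMMENT mode (saw '/*')
exit COMMENT mode (now at pos=13)
pos=13: enter COMMENT mode (saw '/*')
exit COMMENT mode (now at pos=21)
pos=22: enter COMMENT mode (saw '/*')
exit COMMENT mode (now at pos=29)
pos=30: emit RPAREN ')'
pos=32: enter COMMENT mode (saw '/*')
exit COMMENT mode (now at pos=39)
pos=40: enter COMMENT mode (saw '/*')
exit COMMENT mode (now at pos=47)
pos=47: enter COMMENT mode (saw '/*')
exit COMMENT mode (now at pos=55)
pos=56: enter STRING mode
pos=56: emit STR "hi" (now at pos=60)
pos=60: emit RPAREN ')'
DONE. 4 tokens: [STR, RPAREN, STR, RPAREN]

Answer: 4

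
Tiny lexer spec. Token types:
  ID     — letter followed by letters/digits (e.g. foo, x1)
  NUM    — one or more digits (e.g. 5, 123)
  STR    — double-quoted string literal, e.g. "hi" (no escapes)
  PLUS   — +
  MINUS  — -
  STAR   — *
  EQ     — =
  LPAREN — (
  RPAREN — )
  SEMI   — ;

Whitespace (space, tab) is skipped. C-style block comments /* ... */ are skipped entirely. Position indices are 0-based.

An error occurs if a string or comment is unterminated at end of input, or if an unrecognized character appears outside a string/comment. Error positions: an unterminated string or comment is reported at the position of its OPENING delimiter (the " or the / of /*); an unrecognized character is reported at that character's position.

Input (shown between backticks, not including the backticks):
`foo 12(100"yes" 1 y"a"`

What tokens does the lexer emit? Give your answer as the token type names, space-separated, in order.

pos=0: emit ID 'foo' (now at pos=3)
pos=4: emit NUM '12' (now at pos=6)
pos=6: emit LPAREN '('
pos=7: emit NUM '100' (now at pos=10)
pos=10: enter STRING mode
pos=10: emit STR "yes" (now at pos=15)
pos=16: emit NUM '1' (now at pos=17)
pos=18: emit ID 'y' (now at pos=19)
pos=19: enter STRING mode
pos=19: emit STR "a" (now at pos=22)
DONE. 8 tokens: [ID, NUM, LPAREN, NUM, STR, NUM, ID, STR]

Answer: ID NUM LPAREN NUM STR NUM ID STR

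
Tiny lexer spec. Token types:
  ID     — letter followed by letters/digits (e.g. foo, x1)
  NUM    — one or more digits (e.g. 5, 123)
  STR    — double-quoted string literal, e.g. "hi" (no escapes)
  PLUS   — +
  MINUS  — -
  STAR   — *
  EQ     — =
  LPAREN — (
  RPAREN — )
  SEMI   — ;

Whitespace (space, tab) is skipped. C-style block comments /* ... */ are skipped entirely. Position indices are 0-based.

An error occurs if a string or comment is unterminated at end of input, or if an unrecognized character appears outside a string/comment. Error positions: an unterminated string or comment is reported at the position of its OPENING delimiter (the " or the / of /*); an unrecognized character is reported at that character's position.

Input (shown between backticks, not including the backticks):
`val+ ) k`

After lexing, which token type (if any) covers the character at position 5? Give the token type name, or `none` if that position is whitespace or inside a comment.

pos=0: emit ID 'val' (now at pos=3)
pos=3: emit PLUS '+'
pos=5: emit RPAREN ')'
pos=7: emit ID 'k' (now at pos=8)
DONE. 4 tokens: [ID, PLUS, RPAREN, ID]
Position 5: char is ')' -> RPAREN

Answer: RPAREN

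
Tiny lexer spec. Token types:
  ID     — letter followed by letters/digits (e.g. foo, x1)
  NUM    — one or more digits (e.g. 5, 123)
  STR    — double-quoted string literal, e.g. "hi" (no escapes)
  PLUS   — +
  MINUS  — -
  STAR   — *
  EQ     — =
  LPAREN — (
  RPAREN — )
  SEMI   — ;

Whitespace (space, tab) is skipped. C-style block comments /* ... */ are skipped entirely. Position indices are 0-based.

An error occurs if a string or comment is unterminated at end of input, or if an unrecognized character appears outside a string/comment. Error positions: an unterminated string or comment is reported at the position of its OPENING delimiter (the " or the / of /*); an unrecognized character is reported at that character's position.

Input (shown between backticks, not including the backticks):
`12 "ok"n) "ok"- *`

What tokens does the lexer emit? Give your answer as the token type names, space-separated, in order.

Answer: NUM STR ID RPAREN STR MINUS STAR

Derivation:
pos=0: emit NUM '12' (now at pos=2)
pos=3: enter STRING mode
pos=3: emit STR "ok" (now at pos=7)
pos=7: emit ID 'n' (now at pos=8)
pos=8: emit RPAREN ')'
pos=10: enter STRING mode
pos=10: emit STR "ok" (now at pos=14)
pos=14: emit MINUS '-'
pos=16: emit STAR '*'
DONE. 7 tokens: [NUM, STR, ID, RPAREN, STR, MINUS, STAR]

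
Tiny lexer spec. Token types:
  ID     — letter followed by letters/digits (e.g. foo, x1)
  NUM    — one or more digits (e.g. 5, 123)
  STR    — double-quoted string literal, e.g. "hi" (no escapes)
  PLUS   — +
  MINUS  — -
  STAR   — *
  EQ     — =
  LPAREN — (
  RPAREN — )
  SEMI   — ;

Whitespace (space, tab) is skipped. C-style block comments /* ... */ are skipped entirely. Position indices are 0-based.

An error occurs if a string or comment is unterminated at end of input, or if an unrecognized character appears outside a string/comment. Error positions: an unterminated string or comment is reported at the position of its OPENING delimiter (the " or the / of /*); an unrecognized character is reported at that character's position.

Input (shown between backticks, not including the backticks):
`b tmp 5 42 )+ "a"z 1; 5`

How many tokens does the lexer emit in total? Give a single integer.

pos=0: emit ID 'b' (now at pos=1)
pos=2: emit ID 'tmp' (now at pos=5)
pos=6: emit NUM '5' (now at pos=7)
pos=8: emit NUM '42' (now at pos=10)
pos=11: emit RPAREN ')'
pos=12: emit PLUS '+'
pos=14: enter STRING mode
pos=14: emit STR "a" (now at pos=17)
pos=17: emit ID 'z' (now at pos=18)
pos=19: emit NUM '1' (now at pos=20)
pos=20: emit SEMI ';'
pos=22: emit NUM '5' (now at pos=23)
DONE. 11 tokens: [ID, ID, NUM, NUM, RPAREN, PLUS, STR, ID, NUM, SEMI, NUM]

Answer: 11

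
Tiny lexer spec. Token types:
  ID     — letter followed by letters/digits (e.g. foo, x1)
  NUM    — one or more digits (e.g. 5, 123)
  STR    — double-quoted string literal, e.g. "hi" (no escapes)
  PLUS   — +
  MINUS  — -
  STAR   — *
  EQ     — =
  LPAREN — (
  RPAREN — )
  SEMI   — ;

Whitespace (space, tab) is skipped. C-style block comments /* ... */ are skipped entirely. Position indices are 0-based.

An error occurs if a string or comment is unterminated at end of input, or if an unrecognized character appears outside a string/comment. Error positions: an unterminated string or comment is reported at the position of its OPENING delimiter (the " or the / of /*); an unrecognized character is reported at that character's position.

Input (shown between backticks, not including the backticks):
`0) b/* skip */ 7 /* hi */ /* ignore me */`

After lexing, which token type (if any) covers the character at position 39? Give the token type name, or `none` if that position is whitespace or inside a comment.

Answer: none

Derivation:
pos=0: emit NUM '0' (now at pos=1)
pos=1: emit RPAREN ')'
pos=3: emit ID 'b' (now at pos=4)
pos=4: enter COMMENT mode (saw '/*')
exit COMMENT mode (now at pos=14)
pos=15: emit NUM '7' (now at pos=16)
pos=17: enter COMMENT mode (saw '/*')
exit COMMENT mode (now at pos=25)
pos=26: enter COMMENT mode (saw '/*')
exit COMMENT mode (now at pos=41)
DONE. 4 tokens: [NUM, RPAREN, ID, NUM]
Position 39: char is '*' -> none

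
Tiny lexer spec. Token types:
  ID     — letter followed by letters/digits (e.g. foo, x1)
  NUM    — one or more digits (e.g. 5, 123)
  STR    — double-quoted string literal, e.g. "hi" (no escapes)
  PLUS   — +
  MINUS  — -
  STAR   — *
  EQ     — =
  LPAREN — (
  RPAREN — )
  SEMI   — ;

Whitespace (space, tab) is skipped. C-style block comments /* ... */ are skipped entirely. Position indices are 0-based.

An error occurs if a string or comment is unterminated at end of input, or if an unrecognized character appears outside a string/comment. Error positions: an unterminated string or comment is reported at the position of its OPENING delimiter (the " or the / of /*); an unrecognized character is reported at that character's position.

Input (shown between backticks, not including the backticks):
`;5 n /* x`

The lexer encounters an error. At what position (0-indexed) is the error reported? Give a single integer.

pos=0: emit SEMI ';'
pos=1: emit NUM '5' (now at pos=2)
pos=3: emit ID 'n' (now at pos=4)
pos=5: enter COMMENT mode (saw '/*')
pos=5: ERROR — unterminated comment (reached EOF)

Answer: 5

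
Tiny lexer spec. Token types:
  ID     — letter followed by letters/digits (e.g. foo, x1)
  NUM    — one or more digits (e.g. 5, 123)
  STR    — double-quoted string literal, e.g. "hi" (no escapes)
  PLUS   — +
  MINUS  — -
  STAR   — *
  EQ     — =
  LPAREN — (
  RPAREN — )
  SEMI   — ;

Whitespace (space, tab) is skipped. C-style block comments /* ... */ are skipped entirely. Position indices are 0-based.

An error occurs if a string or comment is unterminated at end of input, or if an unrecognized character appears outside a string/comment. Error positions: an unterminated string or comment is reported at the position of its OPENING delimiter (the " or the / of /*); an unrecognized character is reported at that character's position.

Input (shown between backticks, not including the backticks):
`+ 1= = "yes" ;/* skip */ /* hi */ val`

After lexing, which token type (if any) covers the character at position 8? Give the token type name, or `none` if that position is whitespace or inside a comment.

pos=0: emit PLUS '+'
pos=2: emit NUM '1' (now at pos=3)
pos=3: emit EQ '='
pos=5: emit EQ '='
pos=7: enter STRING mode
pos=7: emit STR "yes" (now at pos=12)
pos=13: emit SEMI ';'
pos=14: enter COMMENT mode (saw '/*')
exit COMMENT mode (now at pos=24)
pos=25: enter COMMENT mode (saw '/*')
exit COMMENT mode (now at pos=33)
pos=34: emit ID 'val' (now at pos=37)
DONE. 7 tokens: [PLUS, NUM, EQ, EQ, STR, SEMI, ID]
Position 8: char is 'y' -> STR

Answer: STR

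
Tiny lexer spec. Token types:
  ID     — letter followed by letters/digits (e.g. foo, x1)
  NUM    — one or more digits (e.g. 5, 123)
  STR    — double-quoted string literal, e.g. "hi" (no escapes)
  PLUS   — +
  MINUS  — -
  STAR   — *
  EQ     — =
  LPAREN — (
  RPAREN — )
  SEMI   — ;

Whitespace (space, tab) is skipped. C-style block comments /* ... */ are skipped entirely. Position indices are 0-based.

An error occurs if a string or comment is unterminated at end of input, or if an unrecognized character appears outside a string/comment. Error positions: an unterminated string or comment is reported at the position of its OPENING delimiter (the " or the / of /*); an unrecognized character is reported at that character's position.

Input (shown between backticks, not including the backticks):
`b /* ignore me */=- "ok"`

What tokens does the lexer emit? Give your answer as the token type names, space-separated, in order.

Answer: ID EQ MINUS STR

Derivation:
pos=0: emit ID 'b' (now at pos=1)
pos=2: enter COMMENT mode (saw '/*')
exit COMMENT mode (now at pos=17)
pos=17: emit EQ '='
pos=18: emit MINUS '-'
pos=20: enter STRING mode
pos=20: emit STR "ok" (now at pos=24)
DONE. 4 tokens: [ID, EQ, MINUS, STR]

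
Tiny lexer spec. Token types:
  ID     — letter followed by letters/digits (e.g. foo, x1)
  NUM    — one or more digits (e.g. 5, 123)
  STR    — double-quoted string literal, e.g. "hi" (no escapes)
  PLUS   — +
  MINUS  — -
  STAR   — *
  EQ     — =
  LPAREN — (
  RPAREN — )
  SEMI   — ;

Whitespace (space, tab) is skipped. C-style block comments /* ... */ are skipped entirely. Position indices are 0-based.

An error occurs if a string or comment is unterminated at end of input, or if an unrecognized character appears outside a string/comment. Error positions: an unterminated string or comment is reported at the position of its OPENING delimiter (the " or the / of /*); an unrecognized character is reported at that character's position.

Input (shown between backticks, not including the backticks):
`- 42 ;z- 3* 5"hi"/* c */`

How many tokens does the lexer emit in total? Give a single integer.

pos=0: emit MINUS '-'
pos=2: emit NUM '42' (now at pos=4)
pos=5: emit SEMI ';'
pos=6: emit ID 'z' (now at pos=7)
pos=7: emit MINUS '-'
pos=9: emit NUM '3' (now at pos=10)
pos=10: emit STAR '*'
pos=12: emit NUM '5' (now at pos=13)
pos=13: enter STRING mode
pos=13: emit STR "hi" (now at pos=17)
pos=17: enter COMMENT mode (saw '/*')
exit COMMENT mode (now at pos=24)
DONE. 9 tokens: [MINUS, NUM, SEMI, ID, MINUS, NUM, STAR, NUM, STR]

Answer: 9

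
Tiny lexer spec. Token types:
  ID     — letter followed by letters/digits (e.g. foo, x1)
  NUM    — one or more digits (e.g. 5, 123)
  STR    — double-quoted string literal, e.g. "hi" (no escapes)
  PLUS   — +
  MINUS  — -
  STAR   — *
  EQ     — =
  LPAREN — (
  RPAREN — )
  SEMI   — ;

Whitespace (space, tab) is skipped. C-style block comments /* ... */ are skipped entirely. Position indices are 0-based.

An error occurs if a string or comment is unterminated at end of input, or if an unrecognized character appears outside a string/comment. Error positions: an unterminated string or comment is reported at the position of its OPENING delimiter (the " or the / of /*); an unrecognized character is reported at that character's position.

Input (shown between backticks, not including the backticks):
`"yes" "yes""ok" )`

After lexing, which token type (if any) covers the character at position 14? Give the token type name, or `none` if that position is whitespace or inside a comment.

Answer: STR

Derivation:
pos=0: enter STRING mode
pos=0: emit STR "yes" (now at pos=5)
pos=6: enter STRING mode
pos=6: emit STR "yes" (now at pos=11)
pos=11: enter STRING mode
pos=11: emit STR "ok" (now at pos=15)
pos=16: emit RPAREN ')'
DONE. 4 tokens: [STR, STR, STR, RPAREN]
Position 14: char is '"' -> STR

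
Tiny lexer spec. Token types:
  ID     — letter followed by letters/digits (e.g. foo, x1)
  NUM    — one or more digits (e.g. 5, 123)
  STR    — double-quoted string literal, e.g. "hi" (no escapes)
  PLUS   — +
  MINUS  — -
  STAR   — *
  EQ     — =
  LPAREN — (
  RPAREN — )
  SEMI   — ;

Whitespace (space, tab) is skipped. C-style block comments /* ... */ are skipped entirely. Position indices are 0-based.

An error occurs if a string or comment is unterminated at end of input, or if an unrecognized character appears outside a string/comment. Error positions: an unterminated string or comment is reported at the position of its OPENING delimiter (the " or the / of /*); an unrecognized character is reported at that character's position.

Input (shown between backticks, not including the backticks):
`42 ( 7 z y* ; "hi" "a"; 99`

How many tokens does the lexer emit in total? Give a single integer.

Answer: 11

Derivation:
pos=0: emit NUM '42' (now at pos=2)
pos=3: emit LPAREN '('
pos=5: emit NUM '7' (now at pos=6)
pos=7: emit ID 'z' (now at pos=8)
pos=9: emit ID 'y' (now at pos=10)
pos=10: emit STAR '*'
pos=12: emit SEMI ';'
pos=14: enter STRING mode
pos=14: emit STR "hi" (now at pos=18)
pos=19: enter STRING mode
pos=19: emit STR "a" (now at pos=22)
pos=22: emit SEMI ';'
pos=24: emit NUM '99' (now at pos=26)
DONE. 11 tokens: [NUM, LPAREN, NUM, ID, ID, STAR, SEMI, STR, STR, SEMI, NUM]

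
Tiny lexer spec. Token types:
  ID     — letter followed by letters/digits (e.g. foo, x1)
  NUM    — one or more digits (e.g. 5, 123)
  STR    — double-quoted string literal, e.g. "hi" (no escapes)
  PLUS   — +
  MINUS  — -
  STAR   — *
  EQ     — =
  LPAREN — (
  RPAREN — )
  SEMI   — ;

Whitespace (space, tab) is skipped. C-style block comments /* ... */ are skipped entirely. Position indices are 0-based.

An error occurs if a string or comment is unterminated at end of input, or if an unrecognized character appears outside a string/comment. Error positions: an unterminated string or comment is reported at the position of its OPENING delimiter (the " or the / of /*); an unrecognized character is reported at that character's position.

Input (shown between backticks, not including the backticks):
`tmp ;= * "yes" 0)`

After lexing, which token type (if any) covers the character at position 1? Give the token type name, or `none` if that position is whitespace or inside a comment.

Answer: ID

Derivation:
pos=0: emit ID 'tmp' (now at pos=3)
pos=4: emit SEMI ';'
pos=5: emit EQ '='
pos=7: emit STAR '*'
pos=9: enter STRING mode
pos=9: emit STR "yes" (now at pos=14)
pos=15: emit NUM '0' (now at pos=16)
pos=16: emit RPAREN ')'
DONE. 7 tokens: [ID, SEMI, EQ, STAR, STR, NUM, RPAREN]
Position 1: char is 'm' -> ID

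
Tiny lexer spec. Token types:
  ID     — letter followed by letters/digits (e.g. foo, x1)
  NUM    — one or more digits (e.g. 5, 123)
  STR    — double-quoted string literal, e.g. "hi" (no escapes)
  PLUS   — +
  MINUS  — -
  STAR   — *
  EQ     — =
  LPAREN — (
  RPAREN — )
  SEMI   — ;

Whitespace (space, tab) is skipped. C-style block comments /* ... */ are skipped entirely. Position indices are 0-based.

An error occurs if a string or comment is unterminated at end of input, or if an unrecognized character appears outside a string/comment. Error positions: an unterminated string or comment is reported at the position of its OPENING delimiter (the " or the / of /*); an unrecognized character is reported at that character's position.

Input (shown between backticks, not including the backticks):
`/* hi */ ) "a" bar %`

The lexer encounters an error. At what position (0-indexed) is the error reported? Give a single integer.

pos=0: enter COMMENT mode (saw '/*')
exit COMMENT mode (now at pos=8)
pos=9: emit RPAREN ')'
pos=11: enter STRING mode
pos=11: emit STR "a" (now at pos=14)
pos=15: emit ID 'bar' (now at pos=18)
pos=19: ERROR — unrecognized char '%'

Answer: 19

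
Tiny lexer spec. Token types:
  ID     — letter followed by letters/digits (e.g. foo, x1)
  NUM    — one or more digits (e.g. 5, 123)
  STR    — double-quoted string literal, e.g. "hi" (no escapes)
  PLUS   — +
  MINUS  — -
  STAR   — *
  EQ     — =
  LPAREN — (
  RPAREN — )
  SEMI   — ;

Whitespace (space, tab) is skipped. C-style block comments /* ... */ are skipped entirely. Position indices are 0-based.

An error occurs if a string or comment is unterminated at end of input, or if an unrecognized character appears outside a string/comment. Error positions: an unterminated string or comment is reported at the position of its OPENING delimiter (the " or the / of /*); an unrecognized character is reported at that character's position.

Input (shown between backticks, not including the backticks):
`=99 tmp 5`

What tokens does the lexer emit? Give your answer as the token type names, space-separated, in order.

pos=0: emit EQ '='
pos=1: emit NUM '99' (now at pos=3)
pos=4: emit ID 'tmp' (now at pos=7)
pos=8: emit NUM '5' (now at pos=9)
DONE. 4 tokens: [EQ, NUM, ID, NUM]

Answer: EQ NUM ID NUM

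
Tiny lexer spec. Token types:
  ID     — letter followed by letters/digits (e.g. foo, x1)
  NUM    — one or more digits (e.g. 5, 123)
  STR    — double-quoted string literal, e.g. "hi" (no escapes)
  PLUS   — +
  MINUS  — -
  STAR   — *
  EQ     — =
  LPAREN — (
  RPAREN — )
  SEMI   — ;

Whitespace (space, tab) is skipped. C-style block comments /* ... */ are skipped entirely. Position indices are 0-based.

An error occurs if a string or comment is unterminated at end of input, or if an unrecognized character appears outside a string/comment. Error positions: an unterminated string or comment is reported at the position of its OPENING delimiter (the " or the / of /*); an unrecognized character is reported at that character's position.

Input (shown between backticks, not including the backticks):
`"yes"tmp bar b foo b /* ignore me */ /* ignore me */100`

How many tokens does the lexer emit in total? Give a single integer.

Answer: 7

Derivation:
pos=0: enter STRING mode
pos=0: emit STR "yes" (now at pos=5)
pos=5: emit ID 'tmp' (now at pos=8)
pos=9: emit ID 'bar' (now at pos=12)
pos=13: emit ID 'b' (now at pos=14)
pos=15: emit ID 'foo' (now at pos=18)
pos=19: emit ID 'b' (now at pos=20)
pos=21: enter COMMENT mode (saw '/*')
exit COMMENT mode (now at pos=36)
pos=37: enter COMMENT mode (saw '/*')
exit COMMENT mode (now at pos=52)
pos=52: emit NUM '100' (now at pos=55)
DONE. 7 tokens: [STR, ID, ID, ID, ID, ID, NUM]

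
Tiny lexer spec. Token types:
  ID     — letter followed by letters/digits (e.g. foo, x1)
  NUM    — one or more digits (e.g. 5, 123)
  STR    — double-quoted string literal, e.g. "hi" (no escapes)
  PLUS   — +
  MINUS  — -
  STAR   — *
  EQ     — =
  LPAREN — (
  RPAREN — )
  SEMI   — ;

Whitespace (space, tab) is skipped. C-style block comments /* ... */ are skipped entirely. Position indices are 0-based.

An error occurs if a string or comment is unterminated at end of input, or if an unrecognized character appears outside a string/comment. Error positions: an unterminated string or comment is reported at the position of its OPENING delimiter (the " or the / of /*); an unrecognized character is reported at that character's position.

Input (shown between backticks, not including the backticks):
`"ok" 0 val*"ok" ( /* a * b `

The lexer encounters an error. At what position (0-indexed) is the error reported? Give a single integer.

pos=0: enter STRING mode
pos=0: emit STR "ok" (now at pos=4)
pos=5: emit NUM '0' (now at pos=6)
pos=7: emit ID 'val' (now at pos=10)
pos=10: emit STAR '*'
pos=11: enter STRING mode
pos=11: emit STR "ok" (now at pos=15)
pos=16: emit LPAREN '('
pos=18: enter COMMENT mode (saw '/*')
pos=18: ERROR — unterminated comment (reached EOF)

Answer: 18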